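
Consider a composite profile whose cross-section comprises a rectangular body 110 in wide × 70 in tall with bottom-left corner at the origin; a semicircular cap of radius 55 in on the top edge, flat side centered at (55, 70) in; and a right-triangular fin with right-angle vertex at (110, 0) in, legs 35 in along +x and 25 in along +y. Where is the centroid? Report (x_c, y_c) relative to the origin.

rectangular body: A = 110 × 70 = 7700.00, centroid at (55.00, 35.00).
semicircular top: A = ½π·55² = 4751.66, centroid at (55.00, 93.34).
triangular fin: A = ½·35·25 = 437.50, centroid at (121.67, 8.33).
ΣA = 12889.16 in², ΣAx_c = 738070.41 in³, ΣAy_c = 716678.62 in³.
x_c = 738070.41/12889.16 = 57.26 in; y_c = 716678.62/12889.16 = 55.60 in.

x_c = 57.26 in, y_c = 55.60 in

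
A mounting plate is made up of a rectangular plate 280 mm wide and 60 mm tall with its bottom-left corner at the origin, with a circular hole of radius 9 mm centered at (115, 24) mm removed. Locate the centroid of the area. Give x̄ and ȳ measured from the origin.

x̄ = 140.38 mm, ȳ = 30.09 mm

Part | A | x̄ᵢ | ȳᵢ | A·x̄ᵢ | A·ȳᵢ
plate | 16800.00 | 140.00 | 30.00 | 2352000.00 | 504000.00
hole | -254.47 | 115.00 | 24.00 | -29263.94 | -6107.26
Σ | 16545.53 |  |  | 2322736.06 | 497892.74
x̄ = 2322736.06 / 16545.53 = 140.38 mm
ȳ = 497892.74 / 16545.53 = 30.09 mm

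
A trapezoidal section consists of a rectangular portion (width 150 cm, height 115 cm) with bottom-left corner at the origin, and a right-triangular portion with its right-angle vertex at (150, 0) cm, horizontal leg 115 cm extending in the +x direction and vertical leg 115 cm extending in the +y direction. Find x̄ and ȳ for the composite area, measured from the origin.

rectangular portion: A = 150 × 115 = 17250.00, centroid at (75.00, 57.50).
triangular portion: A = ½·115·115 = 6612.50, centroid at (188.33, 38.33).
ΣA = 23862.50 cm², ΣAx̄ = 2539104.17 cm³, ΣAȳ = 1245354.17 cm³.
x̄ = 2539104.17/23862.50 = 106.41 cm; ȳ = 1245354.17/23862.50 = 52.19 cm.

x̄ = 106.41 cm, ȳ = 52.19 cm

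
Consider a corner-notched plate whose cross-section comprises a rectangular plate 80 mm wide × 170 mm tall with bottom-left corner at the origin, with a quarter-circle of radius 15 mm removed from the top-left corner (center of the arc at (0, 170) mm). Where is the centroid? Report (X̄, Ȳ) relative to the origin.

Part | A | x̄ᵢ | ȳᵢ | A·x̄ᵢ | A·ȳᵢ
plate | 13600.00 | 40.00 | 85.00 | 544000.00 | 1156000.00
removed quarter-circle | -176.71 | 6.37 | 163.63 | -1125.00 | -28916.48
Σ | 13423.29 |  |  | 542875.00 | 1127083.52
X̄ = 542875.00 / 13423.29 = 40.44 mm
Ȳ = 1127083.52 / 13423.29 = 83.96 mm

X̄ = 40.44 mm, Ȳ = 83.96 mm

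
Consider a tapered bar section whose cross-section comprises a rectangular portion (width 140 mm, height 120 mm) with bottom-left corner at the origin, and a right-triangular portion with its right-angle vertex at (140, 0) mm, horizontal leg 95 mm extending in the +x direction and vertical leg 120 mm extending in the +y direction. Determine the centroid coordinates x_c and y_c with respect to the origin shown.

x_c = 95.76 mm, y_c = 54.93 mm

rectangular portion: A = 140 × 120 = 16800.00, centroid at (70.00, 60.00).
triangular portion: A = ½·95·120 = 5700.00, centroid at (171.67, 40.00).
ΣA = 22500.00 mm², ΣAx_c = 2154500.00 mm³, ΣAy_c = 1236000.00 mm³.
x_c = 2154500.00/22500.00 = 95.76 mm; y_c = 1236000.00/22500.00 = 54.93 mm.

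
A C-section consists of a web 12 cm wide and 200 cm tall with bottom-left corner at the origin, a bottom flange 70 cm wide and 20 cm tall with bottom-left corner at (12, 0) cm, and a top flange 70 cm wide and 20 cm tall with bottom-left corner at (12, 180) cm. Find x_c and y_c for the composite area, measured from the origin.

x_c = 28.08 cm, y_c = 100.00 cm

web: A = 12 × 200 = 2400.00, centroid at (6.00, 100.00).
bottom flange: A = 70 × 20 = 1400.00, centroid at (47.00, 10.00).
top flange: A = 70 × 20 = 1400.00, centroid at (47.00, 190.00).
ΣA = 5200.00 cm²
ΣAx_c = (2400.00)(6.00) + (1400.00)(47.00) + (1400.00)(47.00) = 146000.00 cm³
ΣAy_c = (2400.00)(100.00) + (1400.00)(10.00) + (1400.00)(190.00) = 520000.00 cm³
x_c = 146000.00 / 5200.00 = 28.08 cm
y_c = 520000.00 / 5200.00 = 100.00 cm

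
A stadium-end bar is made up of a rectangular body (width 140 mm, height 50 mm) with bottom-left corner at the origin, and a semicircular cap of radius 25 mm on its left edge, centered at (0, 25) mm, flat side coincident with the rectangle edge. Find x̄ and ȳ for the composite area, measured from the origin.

rectangular body: A = 140 × 50 = 7000.00, centroid at (70.00, 25.00).
semicircular end: A = ½π·25² = 981.75, centroid at (-10.61, 25.00).
ΣA = 7981.75 mm², ΣAx̄ = 479583.33 mm³, ΣAȳ = 199543.69 mm³.
x̄ = 479583.33/7981.75 = 60.09 mm; ȳ = 199543.69/7981.75 = 25.00 mm.

x̄ = 60.09 mm, ȳ = 25.00 mm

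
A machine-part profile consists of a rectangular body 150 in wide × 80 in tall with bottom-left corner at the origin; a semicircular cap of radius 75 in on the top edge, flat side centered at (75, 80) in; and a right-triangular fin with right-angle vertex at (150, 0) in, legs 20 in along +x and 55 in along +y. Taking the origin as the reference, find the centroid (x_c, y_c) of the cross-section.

x_c = 77.10 in, y_c = 69.12 in

rectangular body: A = 150 × 80 = 12000.00, centroid at (75.00, 40.00).
semicircular top: A = ½π·75² = 8835.73, centroid at (75.00, 111.83).
triangular fin: A = ½·20·55 = 550.00, centroid at (156.67, 18.33).
ΣA = 21385.73 in², ΣAx_c = 1648846.37 in³, ΣAy_c = 1478191.68 in³.
x_c = 1648846.37/21385.73 = 77.10 in; y_c = 1478191.68/21385.73 = 69.12 in.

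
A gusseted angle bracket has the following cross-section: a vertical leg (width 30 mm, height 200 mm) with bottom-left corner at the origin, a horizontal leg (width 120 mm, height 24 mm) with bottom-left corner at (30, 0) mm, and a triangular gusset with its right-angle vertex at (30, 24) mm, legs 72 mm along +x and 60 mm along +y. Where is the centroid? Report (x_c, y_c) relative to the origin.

Part | A | x̄ᵢ | ȳᵢ | A·x̄ᵢ | A·ȳᵢ
vertical leg | 6000.00 | 15.00 | 100.00 | 90000.00 | 600000.00
horizontal leg | 2880.00 | 90.00 | 12.00 | 259200.00 | 34560.00
gusset | 2160.00 | 54.00 | 44.00 | 116640.00 | 95040.00
Σ | 11040.00 |  |  | 465840.00 | 729600.00
x_c = 465840.00 / 11040.00 = 42.20 mm
y_c = 729600.00 / 11040.00 = 66.09 mm

x_c = 42.20 mm, y_c = 66.09 mm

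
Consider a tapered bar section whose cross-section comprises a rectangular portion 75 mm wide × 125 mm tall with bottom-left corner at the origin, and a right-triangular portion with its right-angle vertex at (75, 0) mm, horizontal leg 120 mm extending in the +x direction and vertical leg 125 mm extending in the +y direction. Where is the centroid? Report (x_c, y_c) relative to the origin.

rectangular portion: A = 75 × 125 = 9375.00, centroid at (37.50, 62.50).
triangular portion: A = ½·120·125 = 7500.00, centroid at (115.00, 41.67).
ΣA = 16875.00 mm²
ΣAx_c = (9375.00)(37.50) + (7500.00)(115.00) = 1214062.50 mm³
ΣAy_c = (9375.00)(62.50) + (7500.00)(41.67) = 898437.50 mm³
x_c = 1214062.50 / 16875.00 = 71.94 mm
y_c = 898437.50 / 16875.00 = 53.24 mm

x_c = 71.94 mm, y_c = 53.24 mm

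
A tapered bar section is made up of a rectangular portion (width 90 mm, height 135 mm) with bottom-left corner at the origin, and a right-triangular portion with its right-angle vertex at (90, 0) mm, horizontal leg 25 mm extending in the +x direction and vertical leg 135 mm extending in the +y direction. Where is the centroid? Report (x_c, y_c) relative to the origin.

x_c = 51.50 mm, y_c = 64.76 mm

rectangular portion: A = 90 × 135 = 12150.00, centroid at (45.00, 67.50).
triangular portion: A = ½·25·135 = 1687.50, centroid at (98.33, 45.00).
ΣA = 13837.50 mm²
ΣAx_c = (12150.00)(45.00) + (1687.50)(98.33) = 712687.50 mm³
ΣAy_c = (12150.00)(67.50) + (1687.50)(45.00) = 896062.50 mm³
x_c = 712687.50 / 13837.50 = 51.50 mm
y_c = 896062.50 / 13837.50 = 64.76 mm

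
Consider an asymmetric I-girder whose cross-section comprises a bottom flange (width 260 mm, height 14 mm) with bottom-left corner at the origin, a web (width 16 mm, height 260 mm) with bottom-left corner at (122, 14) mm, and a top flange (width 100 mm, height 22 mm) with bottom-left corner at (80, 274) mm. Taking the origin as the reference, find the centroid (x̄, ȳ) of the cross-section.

x̄ = 130.00 mm, ȳ = 125.15 mm

Part | A | x̄ᵢ | ȳᵢ | A·x̄ᵢ | A·ȳᵢ
bottom flange | 3640.00 | 130.00 | 7.00 | 473200.00 | 25480.00
web | 4160.00 | 130.00 | 144.00 | 540800.00 | 599040.00
top flange | 2200.00 | 130.00 | 285.00 | 286000.00 | 627000.00
Σ | 10000.00 |  |  | 1300000.00 | 1251520.00
x̄ = 1300000.00 / 10000.00 = 130.00 mm
ȳ = 1251520.00 / 10000.00 = 125.15 mm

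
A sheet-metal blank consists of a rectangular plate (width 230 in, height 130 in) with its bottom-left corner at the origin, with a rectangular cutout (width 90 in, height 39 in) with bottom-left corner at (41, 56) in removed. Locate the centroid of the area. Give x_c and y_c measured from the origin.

x_c = 118.86 in, y_c = 63.60 in

plate: A = 230 × 130 = 29900.00, centroid at (115.00, 65.00).
hole: A = −(90 × 39) = -3510.00, centroid at (86.00, 75.50).
ΣA = 26390.00 in²
ΣAx_c = (29900.00)(115.00) + (-3510.00)(86.00) = 3136640.00 in³
ΣAy_c = (29900.00)(65.00) + (-3510.00)(75.50) = 1678495.00 in³
x_c = 3136640.00 / 26390.00 = 118.86 in
y_c = 1678495.00 / 26390.00 = 63.60 in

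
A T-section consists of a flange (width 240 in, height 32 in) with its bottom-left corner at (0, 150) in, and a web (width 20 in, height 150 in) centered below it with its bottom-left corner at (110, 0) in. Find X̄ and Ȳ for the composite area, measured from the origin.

X̄ = 120.00 in, Ȳ = 140.44 in

Part | A | x̄ᵢ | ȳᵢ | A·x̄ᵢ | A·ȳᵢ
web | 3000.00 | 120.00 | 75.00 | 360000.00 | 225000.00
flange | 7680.00 | 120.00 | 166.00 | 921600.00 | 1274880.00
Σ | 10680.00 |  |  | 1281600.00 | 1499880.00
X̄ = 1281600.00 / 10680.00 = 120.00 in
Ȳ = 1499880.00 / 10680.00 = 140.44 in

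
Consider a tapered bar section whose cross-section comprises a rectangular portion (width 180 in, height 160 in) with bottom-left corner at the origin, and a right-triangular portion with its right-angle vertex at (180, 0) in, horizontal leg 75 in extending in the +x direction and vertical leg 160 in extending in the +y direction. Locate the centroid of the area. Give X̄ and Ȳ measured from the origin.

X̄ = 109.83 in, Ȳ = 75.40 in

Part | A | x̄ᵢ | ȳᵢ | A·x̄ᵢ | A·ȳᵢ
rectangular portion | 28800.00 | 90.00 | 80.00 | 2592000.00 | 2304000.00
triangular portion | 6000.00 | 205.00 | 53.33 | 1230000.00 | 320000.00
Σ | 34800.00 |  |  | 3822000.00 | 2624000.00
X̄ = 3822000.00 / 34800.00 = 109.83 in
Ȳ = 2624000.00 / 34800.00 = 75.40 in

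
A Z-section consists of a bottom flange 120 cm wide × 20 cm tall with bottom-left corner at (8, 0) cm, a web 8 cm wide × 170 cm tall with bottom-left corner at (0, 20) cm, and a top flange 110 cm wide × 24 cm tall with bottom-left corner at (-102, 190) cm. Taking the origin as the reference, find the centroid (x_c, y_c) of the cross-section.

x_c = 6.96 cm, y_c = 109.39 cm

bottom flange: A = 120 × 20 = 2400.00, centroid at (68.00, 10.00).
web: A = 8 × 170 = 1360.00, centroid at (4.00, 105.00).
top flange: A = 110 × 24 = 2640.00, centroid at (-47.00, 202.00).
ΣA = 6400.00 cm²
ΣAx_c = (2400.00)(68.00) + (1360.00)(4.00) + (2640.00)(-47.00) = 44560.00 cm³
ΣAy_c = (2400.00)(10.00) + (1360.00)(105.00) + (2640.00)(202.00) = 700080.00 cm³
x_c = 44560.00 / 6400.00 = 6.96 cm
y_c = 700080.00 / 6400.00 = 109.39 cm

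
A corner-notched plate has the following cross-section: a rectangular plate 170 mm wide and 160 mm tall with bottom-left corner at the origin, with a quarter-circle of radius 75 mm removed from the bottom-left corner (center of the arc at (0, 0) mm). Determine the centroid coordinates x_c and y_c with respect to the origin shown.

x_c = 95.31 mm, y_c = 89.34 mm

Part | A | x̄ᵢ | ȳᵢ | A·x̄ᵢ | A·ȳᵢ
plate | 27200.00 | 85.00 | 80.00 | 2312000.00 | 2176000.00
removed quarter-circle | -4417.86 | 31.83 | 31.83 | -140625.00 | -140625.00
Σ | 22782.14 |  |  | 2171375.00 | 2035375.00
x_c = 2171375.00 / 22782.14 = 95.31 mm
y_c = 2035375.00 / 22782.14 = 89.34 mm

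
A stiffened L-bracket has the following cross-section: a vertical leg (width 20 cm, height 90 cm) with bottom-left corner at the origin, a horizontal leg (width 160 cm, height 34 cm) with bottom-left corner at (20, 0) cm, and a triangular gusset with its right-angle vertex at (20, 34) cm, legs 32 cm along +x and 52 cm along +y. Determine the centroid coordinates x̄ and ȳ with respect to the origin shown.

vertical leg: A = 20 × 90 = 1800.00, centroid at (10.00, 45.00).
horizontal leg: A = 160 × 34 = 5440.00, centroid at (100.00, 17.00).
gusset: A = ½·32·52 = 832.00, centroid at (30.67, 51.33).
ΣA = 8072.00 cm²
ΣAx̄ = (1800.00)(10.00) + (5440.00)(100.00) + (832.00)(30.67) = 587514.67 cm³
ΣAȳ = (1800.00)(45.00) + (5440.00)(17.00) + (832.00)(51.33) = 216189.33 cm³
x̄ = 587514.67 / 8072.00 = 72.78 cm
ȳ = 216189.33 / 8072.00 = 26.78 cm

x̄ = 72.78 cm, ȳ = 26.78 cm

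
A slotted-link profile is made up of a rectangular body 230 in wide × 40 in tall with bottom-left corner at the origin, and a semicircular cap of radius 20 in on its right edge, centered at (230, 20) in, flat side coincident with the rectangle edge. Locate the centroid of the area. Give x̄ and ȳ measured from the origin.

rectangular body: A = 230 × 40 = 9200.00, centroid at (115.00, 20.00).
semicircular end: A = ½π·20² = 628.32, centroid at (238.49, 20.00).
ΣA = 9828.32 in²
ΣAx̄ = (9200.00)(115.00) + (628.32)(238.49) = 1207846.60 in³
ΣAȳ = (9200.00)(20.00) + (628.32)(20.00) = 196566.37 in³
x̄ = 1207846.60 / 9828.32 = 122.89 in
ȳ = 196566.37 / 9828.32 = 20.00 in

x̄ = 122.89 in, ȳ = 20.00 in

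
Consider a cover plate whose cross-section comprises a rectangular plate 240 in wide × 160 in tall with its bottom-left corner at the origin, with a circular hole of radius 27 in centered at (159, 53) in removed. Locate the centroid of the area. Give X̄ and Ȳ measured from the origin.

X̄ = 117.53 in, Ȳ = 81.71 in

plate: A = 240 × 160 = 38400.00, centroid at (120.00, 80.00).
hole: A = −π·27² = -2290.22, centroid at (159.00, 53.00).
ΣA = 36109.78 in², ΣAX̄ = 4243854.85 in³, ΣAȲ = 2950618.28 in³.
X̄ = 4243854.85/36109.78 = 117.53 in; Ȳ = 2950618.28/36109.78 = 81.71 in.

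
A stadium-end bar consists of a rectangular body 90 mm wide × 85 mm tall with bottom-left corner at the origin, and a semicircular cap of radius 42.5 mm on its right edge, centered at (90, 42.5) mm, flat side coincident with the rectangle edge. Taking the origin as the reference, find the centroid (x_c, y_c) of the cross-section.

rectangular body: A = 90 × 85 = 7650.00, centroid at (45.00, 42.50).
semicircular end: A = ½π·42.5² = 2837.25, centroid at (108.04, 42.50).
ΣA = 10487.25 mm², ΣAx_c = 650779.66 mm³, ΣAy_c = 445708.16 mm³.
x_c = 650779.66/10487.25 = 62.05 mm; y_c = 445708.16/10487.25 = 42.50 mm.

x_c = 62.05 mm, y_c = 42.50 mm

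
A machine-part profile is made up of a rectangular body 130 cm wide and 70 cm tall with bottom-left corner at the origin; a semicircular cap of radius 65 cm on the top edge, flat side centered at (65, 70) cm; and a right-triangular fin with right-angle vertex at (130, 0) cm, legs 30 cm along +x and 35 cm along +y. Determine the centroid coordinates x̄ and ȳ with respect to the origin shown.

Part | A | x̄ᵢ | ȳᵢ | A·x̄ᵢ | A·ȳᵢ
rectangular body | 9100.00 | 65.00 | 35.00 | 591500.00 | 318500.00
semicircular top | 6636.61 | 65.00 | 97.59 | 431379.94 | 647646.35
triangular fin | 525.00 | 140.00 | 11.67 | 73500.00 | 6125.00
Σ | 16261.61 |  |  | 1096379.94 | 972271.35
x̄ = 1096379.94 / 16261.61 = 67.42 cm
ȳ = 972271.35 / 16261.61 = 59.79 cm

x̄ = 67.42 cm, ȳ = 59.79 cm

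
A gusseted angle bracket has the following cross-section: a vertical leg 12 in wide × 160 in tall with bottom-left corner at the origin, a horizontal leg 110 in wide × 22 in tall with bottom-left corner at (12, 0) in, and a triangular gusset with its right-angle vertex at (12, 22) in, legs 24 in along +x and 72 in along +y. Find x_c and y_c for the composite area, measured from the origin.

x_c = 36.69 in, y_c = 42.27 in

Part | A | x̄ᵢ | ȳᵢ | A·x̄ᵢ | A·ȳᵢ
vertical leg | 1920.00 | 6.00 | 80.00 | 11520.00 | 153600.00
horizontal leg | 2420.00 | 67.00 | 11.00 | 162140.00 | 26620.00
gusset | 864.00 | 20.00 | 46.00 | 17280.00 | 39744.00
Σ | 5204.00 |  |  | 190940.00 | 219964.00
x_c = 190940.00 / 5204.00 = 36.69 in
y_c = 219964.00 / 5204.00 = 42.27 in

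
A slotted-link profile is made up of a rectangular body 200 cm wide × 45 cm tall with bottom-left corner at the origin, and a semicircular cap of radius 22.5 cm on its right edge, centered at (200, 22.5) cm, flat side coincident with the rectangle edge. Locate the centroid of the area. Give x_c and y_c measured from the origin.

x_c = 108.89 cm, y_c = 22.50 cm

rectangular body: A = 200 × 45 = 9000.00, centroid at (100.00, 22.50).
semicircular end: A = ½π·22.5² = 795.22, centroid at (209.55, 22.50).
ΣA = 9795.22 cm²
ΣAx_c = (9000.00)(100.00) + (795.22)(209.55) = 1066636.88 cm³
ΣAy_c = (9000.00)(22.50) + (795.22)(22.50) = 220392.35 cm³
x_c = 1066636.88 / 9795.22 = 108.89 cm
y_c = 220392.35 / 9795.22 = 22.50 cm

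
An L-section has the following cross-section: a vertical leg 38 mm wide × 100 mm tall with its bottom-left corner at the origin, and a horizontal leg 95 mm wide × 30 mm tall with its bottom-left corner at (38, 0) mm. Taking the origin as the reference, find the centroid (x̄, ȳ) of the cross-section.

Part | A | x̄ᵢ | ȳᵢ | A·x̄ᵢ | A·ȳᵢ
vertical leg | 3800.00 | 19.00 | 50.00 | 72200.00 | 190000.00
horizontal leg | 2850.00 | 85.50 | 15.00 | 243675.00 | 42750.00
Σ | 6650.00 |  |  | 315875.00 | 232750.00
x̄ = 315875.00 / 6650.00 = 47.50 mm
ȳ = 232750.00 / 6650.00 = 35.00 mm

x̄ = 47.50 mm, ȳ = 35.00 mm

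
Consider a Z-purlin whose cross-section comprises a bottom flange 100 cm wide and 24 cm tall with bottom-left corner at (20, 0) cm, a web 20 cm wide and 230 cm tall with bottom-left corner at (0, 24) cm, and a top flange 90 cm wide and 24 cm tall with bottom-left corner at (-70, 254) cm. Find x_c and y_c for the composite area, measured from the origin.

x_c = 17.47 cm, y_c = 135.67 cm

Part | A | x̄ᵢ | ȳᵢ | A·x̄ᵢ | A·ȳᵢ
bottom flange | 2400.00 | 70.00 | 12.00 | 168000.00 | 28800.00
web | 4600.00 | 10.00 | 139.00 | 46000.00 | 639400.00
top flange | 2160.00 | -25.00 | 266.00 | -54000.00 | 574560.00
Σ | 9160.00 |  |  | 160000.00 | 1242760.00
x_c = 160000.00 / 9160.00 = 17.47 cm
y_c = 1242760.00 / 9160.00 = 135.67 cm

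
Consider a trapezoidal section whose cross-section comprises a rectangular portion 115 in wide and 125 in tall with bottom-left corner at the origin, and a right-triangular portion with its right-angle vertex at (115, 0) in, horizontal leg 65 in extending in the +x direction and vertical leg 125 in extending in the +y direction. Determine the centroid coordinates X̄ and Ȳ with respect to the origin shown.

rectangular portion: A = 115 × 125 = 14375.00, centroid at (57.50, 62.50).
triangular portion: A = ½·65·125 = 4062.50, centroid at (136.67, 41.67).
ΣA = 18437.50 in²
ΣAX̄ = (14375.00)(57.50) + (4062.50)(136.67) = 1381770.83 in³
ΣAȲ = (14375.00)(62.50) + (4062.50)(41.67) = 1067708.33 in³
X̄ = 1381770.83 / 18437.50 = 74.94 in
Ȳ = 1067708.33 / 18437.50 = 57.91 in

X̄ = 74.94 in, Ȳ = 57.91 in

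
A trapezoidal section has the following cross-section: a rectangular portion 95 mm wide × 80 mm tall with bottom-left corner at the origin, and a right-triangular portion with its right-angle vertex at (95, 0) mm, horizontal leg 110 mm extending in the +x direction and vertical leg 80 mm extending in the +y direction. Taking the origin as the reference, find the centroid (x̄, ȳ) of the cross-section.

rectangular portion: A = 95 × 80 = 7600.00, centroid at (47.50, 40.00).
triangular portion: A = ½·110·80 = 4400.00, centroid at (131.67, 26.67).
ΣA = 12000.00 mm²
ΣAx̄ = (7600.00)(47.50) + (4400.00)(131.67) = 940333.33 mm³
ΣAȳ = (7600.00)(40.00) + (4400.00)(26.67) = 421333.33 mm³
x̄ = 940333.33 / 12000.00 = 78.36 mm
ȳ = 421333.33 / 12000.00 = 35.11 mm

x̄ = 78.36 mm, ȳ = 35.11 mm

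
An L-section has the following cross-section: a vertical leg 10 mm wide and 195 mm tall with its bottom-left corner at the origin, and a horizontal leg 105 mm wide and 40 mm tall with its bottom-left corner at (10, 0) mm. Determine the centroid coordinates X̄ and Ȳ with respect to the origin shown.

X̄ = 44.27 mm, Ȳ = 44.57 mm

vertical leg: A = 10 × 195 = 1950.00, centroid at (5.00, 97.50).
horizontal leg: A = 105 × 40 = 4200.00, centroid at (62.50, 20.00).
ΣA = 6150.00 mm²
ΣAX̄ = (1950.00)(5.00) + (4200.00)(62.50) = 272250.00 mm³
ΣAȲ = (1950.00)(97.50) + (4200.00)(20.00) = 274125.00 mm³
X̄ = 272250.00 / 6150.00 = 44.27 mm
Ȳ = 274125.00 / 6150.00 = 44.57 mm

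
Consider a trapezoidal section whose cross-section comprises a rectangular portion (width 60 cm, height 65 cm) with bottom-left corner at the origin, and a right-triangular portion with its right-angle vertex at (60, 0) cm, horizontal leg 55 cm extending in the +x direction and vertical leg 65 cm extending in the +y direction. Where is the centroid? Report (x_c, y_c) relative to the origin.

x_c = 45.19 cm, y_c = 29.10 cm

rectangular portion: A = 60 × 65 = 3900.00, centroid at (30.00, 32.50).
triangular portion: A = ½·55·65 = 1787.50, centroid at (78.33, 21.67).
ΣA = 5687.50 cm², ΣAx_c = 257020.83 cm³, ΣAy_c = 165479.17 cm³.
x_c = 257020.83/5687.50 = 45.19 cm; y_c = 165479.17/5687.50 = 29.10 cm.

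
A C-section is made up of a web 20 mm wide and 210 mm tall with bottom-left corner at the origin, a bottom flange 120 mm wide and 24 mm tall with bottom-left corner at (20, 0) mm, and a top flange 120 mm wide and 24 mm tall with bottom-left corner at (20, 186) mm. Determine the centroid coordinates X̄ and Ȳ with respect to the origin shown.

web: A = 20 × 210 = 4200.00, centroid at (10.00, 105.00).
bottom flange: A = 120 × 24 = 2880.00, centroid at (80.00, 12.00).
top flange: A = 120 × 24 = 2880.00, centroid at (80.00, 198.00).
ΣA = 9960.00 mm²
ΣAX̄ = (4200.00)(10.00) + (2880.00)(80.00) + (2880.00)(80.00) = 502800.00 mm³
ΣAȲ = (4200.00)(105.00) + (2880.00)(12.00) + (2880.00)(198.00) = 1045800.00 mm³
X̄ = 502800.00 / 9960.00 = 50.48 mm
Ȳ = 1045800.00 / 9960.00 = 105.00 mm

X̄ = 50.48 mm, Ȳ = 105.00 mm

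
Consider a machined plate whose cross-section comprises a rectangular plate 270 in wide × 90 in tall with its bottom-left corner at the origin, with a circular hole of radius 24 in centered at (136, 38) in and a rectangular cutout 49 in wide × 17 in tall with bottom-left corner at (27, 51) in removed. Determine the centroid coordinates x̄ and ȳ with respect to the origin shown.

plate: A = 270 × 90 = 24300.00, centroid at (135.00, 45.00).
hole 1: A = −π·24² = -1809.56, centroid at (136.00, 38.00).
hole 2: A = −(49 × 17) = -833.00, centroid at (51.50, 59.50).
ΣA = 21657.44 in², ΣAx̄ = 2991500.70 in³, ΣAȳ = 975173.32 in³.
x̄ = 2991500.70/21657.44 = 138.13 in; ȳ = 975173.32/21657.44 = 45.03 in.

x̄ = 138.13 in, ȳ = 45.03 in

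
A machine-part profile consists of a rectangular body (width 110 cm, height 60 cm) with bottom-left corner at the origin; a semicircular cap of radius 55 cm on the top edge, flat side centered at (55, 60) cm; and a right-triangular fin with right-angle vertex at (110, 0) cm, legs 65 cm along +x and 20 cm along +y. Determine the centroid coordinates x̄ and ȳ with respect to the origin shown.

x̄ = 59.15 cm, ȳ = 49.86 cm

rectangular body: A = 110 × 60 = 6600.00, centroid at (55.00, 30.00).
semicircular top: A = ½π·55² = 4751.66, centroid at (55.00, 83.34).
triangular fin: A = ½·65·20 = 650.00, centroid at (131.67, 6.67).
ΣA = 12001.66 cm², ΣAx̄ = 709924.57 cm³, ΣAȳ = 598349.53 cm³.
x̄ = 709924.57/12001.66 = 59.15 cm; ȳ = 598349.53/12001.66 = 49.86 cm.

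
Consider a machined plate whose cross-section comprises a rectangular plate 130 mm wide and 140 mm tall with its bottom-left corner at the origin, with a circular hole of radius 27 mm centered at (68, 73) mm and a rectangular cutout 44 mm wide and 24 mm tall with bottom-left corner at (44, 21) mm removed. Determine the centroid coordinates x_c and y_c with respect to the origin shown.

x_c = 64.47 mm, y_c = 72.17 mm

plate: A = 130 × 140 = 18200.00, centroid at (65.00, 70.00).
hole 1: A = −π·27² = -2290.22, centroid at (68.00, 73.00).
hole 2: A = −(44 × 24) = -1056.00, centroid at (66.00, 33.00).
ΣA = 14853.78 mm²
ΣAx_c = (18200.00)(65.00) + (-2290.22)(68.00) + (-1056.00)(66.00) = 957568.97 mm³
ΣAy_c = (18200.00)(70.00) + (-2290.22)(73.00) + (-1056.00)(33.00) = 1071965.86 mm³
x_c = 957568.97 / 14853.78 = 64.47 mm
y_c = 1071965.86 / 14853.78 = 72.17 mm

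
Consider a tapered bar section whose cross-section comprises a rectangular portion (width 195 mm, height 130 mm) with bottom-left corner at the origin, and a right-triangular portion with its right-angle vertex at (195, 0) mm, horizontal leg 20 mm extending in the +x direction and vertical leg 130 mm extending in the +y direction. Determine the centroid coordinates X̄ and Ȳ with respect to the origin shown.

X̄ = 102.58 mm, Ȳ = 63.94 mm

rectangular portion: A = 195 × 130 = 25350.00, centroid at (97.50, 65.00).
triangular portion: A = ½·20·130 = 1300.00, centroid at (201.67, 43.33).
ΣA = 26650.00 mm², ΣAX̄ = 2733791.67 mm³, ΣAȲ = 1704083.33 mm³.
X̄ = 2733791.67/26650.00 = 102.58 mm; Ȳ = 1704083.33/26650.00 = 63.94 mm.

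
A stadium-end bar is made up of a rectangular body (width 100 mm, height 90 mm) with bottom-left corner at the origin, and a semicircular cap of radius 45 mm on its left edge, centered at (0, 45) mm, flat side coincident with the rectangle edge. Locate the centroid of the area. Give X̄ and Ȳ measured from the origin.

rectangular body: A = 100 × 90 = 9000.00, centroid at (50.00, 45.00).
semicircular end: A = ½π·45² = 3180.86, centroid at (-19.10, 45.00).
ΣA = 12180.86 mm², ΣAX̄ = 389250.00 mm³, ΣAȲ = 548138.82 mm³.
X̄ = 389250.00/12180.86 = 31.96 mm; Ȳ = 548138.82/12180.86 = 45.00 mm.

X̄ = 31.96 mm, Ȳ = 45.00 mm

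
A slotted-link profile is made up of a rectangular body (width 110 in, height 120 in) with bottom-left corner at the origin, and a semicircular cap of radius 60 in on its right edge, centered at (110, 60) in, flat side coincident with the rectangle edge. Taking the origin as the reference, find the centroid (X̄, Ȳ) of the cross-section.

X̄ = 79.13 in, Ȳ = 60.00 in

Part | A | x̄ᵢ | ȳᵢ | A·x̄ᵢ | A·ȳᵢ
rectangular body | 13200.00 | 55.00 | 60.00 | 726000.00 | 792000.00
semicircular end | 5654.87 | 135.46 | 60.00 | 766035.35 | 339292.01
Σ | 18854.87 |  |  | 1492035.35 | 1131292.01
X̄ = 1492035.35 / 18854.87 = 79.13 in
Ȳ = 1131292.01 / 18854.87 = 60.00 in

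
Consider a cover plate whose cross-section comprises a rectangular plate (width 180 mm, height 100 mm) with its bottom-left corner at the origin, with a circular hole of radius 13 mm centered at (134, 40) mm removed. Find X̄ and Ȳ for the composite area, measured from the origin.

plate: A = 180 × 100 = 18000.00, centroid at (90.00, 50.00).
hole: A = −π·13² = -530.93, centroid at (134.00, 40.00).
ΣA = 17469.07 mm², ΣAX̄ = 1548855.49 mm³, ΣAȲ = 878762.83 mm³.
X̄ = 1548855.49/17469.07 = 88.66 mm; Ȳ = 878762.83/17469.07 = 50.30 mm.

X̄ = 88.66 mm, Ȳ = 50.30 mm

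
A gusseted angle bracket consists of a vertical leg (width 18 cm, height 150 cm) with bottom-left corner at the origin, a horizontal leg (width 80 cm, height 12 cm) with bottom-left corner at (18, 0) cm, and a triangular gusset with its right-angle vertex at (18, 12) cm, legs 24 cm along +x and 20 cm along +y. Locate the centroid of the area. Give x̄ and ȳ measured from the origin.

vertical leg: A = 18 × 150 = 2700.00, centroid at (9.00, 75.00).
horizontal leg: A = 80 × 12 = 960.00, centroid at (58.00, 6.00).
gusset: A = ½·24·20 = 240.00, centroid at (26.00, 18.67).
ΣA = 3900.00 cm²
ΣAx̄ = (2700.00)(9.00) + (960.00)(58.00) + (240.00)(26.00) = 86220.00 cm³
ΣAȳ = (2700.00)(75.00) + (960.00)(6.00) + (240.00)(18.67) = 212740.00 cm³
x̄ = 86220.00 / 3900.00 = 22.11 cm
ȳ = 212740.00 / 3900.00 = 54.55 cm

x̄ = 22.11 cm, ȳ = 54.55 cm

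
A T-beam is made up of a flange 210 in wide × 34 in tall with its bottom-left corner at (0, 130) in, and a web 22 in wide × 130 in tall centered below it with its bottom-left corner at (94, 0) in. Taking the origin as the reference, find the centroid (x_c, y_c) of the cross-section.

x_c = 105.00 in, y_c = 123.55 in

web: A = 22 × 130 = 2860.00, centroid at (105.00, 65.00).
flange: A = 210 × 34 = 7140.00, centroid at (105.00, 147.00).
ΣA = 10000.00 in², ΣAx_c = 1050000.00 in³, ΣAy_c = 1235480.00 in³.
x_c = 1050000.00/10000.00 = 105.00 in; y_c = 1235480.00/10000.00 = 123.55 in.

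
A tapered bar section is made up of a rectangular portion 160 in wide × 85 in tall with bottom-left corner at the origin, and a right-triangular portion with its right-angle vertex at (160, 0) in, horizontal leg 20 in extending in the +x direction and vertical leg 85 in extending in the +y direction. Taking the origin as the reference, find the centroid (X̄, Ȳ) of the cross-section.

X̄ = 85.10 in, Ȳ = 41.67 in

Part | A | x̄ᵢ | ȳᵢ | A·x̄ᵢ | A·ȳᵢ
rectangular portion | 13600.00 | 80.00 | 42.50 | 1088000.00 | 578000.00
triangular portion | 850.00 | 166.67 | 28.33 | 141666.67 | 24083.33
Σ | 14450.00 |  |  | 1229666.67 | 602083.33
X̄ = 1229666.67 / 14450.00 = 85.10 in
Ȳ = 602083.33 / 14450.00 = 41.67 in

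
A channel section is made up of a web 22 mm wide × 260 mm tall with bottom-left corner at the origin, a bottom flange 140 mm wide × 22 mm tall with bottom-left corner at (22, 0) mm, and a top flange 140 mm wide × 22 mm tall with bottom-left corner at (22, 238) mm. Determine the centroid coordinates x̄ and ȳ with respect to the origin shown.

x̄ = 53.00 mm, ȳ = 130.00 mm

Part | A | x̄ᵢ | ȳᵢ | A·x̄ᵢ | A·ȳᵢ
web | 5720.00 | 11.00 | 130.00 | 62920.00 | 743600.00
bottom flange | 3080.00 | 92.00 | 11.00 | 283360.00 | 33880.00
top flange | 3080.00 | 92.00 | 249.00 | 283360.00 | 766920.00
Σ | 11880.00 |  |  | 629640.00 | 1544400.00
x̄ = 629640.00 / 11880.00 = 53.00 mm
ȳ = 1544400.00 / 11880.00 = 130.00 mm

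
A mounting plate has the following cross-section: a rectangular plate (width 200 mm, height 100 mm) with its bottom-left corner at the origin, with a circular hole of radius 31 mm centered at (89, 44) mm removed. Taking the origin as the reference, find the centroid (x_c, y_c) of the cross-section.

plate: A = 200 × 100 = 20000.00, centroid at (100.00, 50.00).
hole: A = −π·31² = -3019.07, centroid at (89.00, 44.00).
ΣA = 16980.93 mm²
ΣAx_c = (20000.00)(100.00) + (-3019.07)(89.00) = 1731302.72 mm³
ΣAy_c = (20000.00)(50.00) + (-3019.07)(44.00) = 867160.90 mm³
x_c = 1731302.72 / 16980.93 = 101.96 mm
y_c = 867160.90 / 16980.93 = 51.07 mm

x_c = 101.96 mm, y_c = 51.07 mm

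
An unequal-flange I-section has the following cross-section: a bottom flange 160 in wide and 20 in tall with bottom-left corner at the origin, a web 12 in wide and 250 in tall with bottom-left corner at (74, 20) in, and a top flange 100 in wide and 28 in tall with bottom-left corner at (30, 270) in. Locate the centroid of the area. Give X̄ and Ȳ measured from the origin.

X̄ = 80.00 in, Ȳ = 140.24 in

bottom flange: A = 160 × 20 = 3200.00, centroid at (80.00, 10.00).
web: A = 12 × 250 = 3000.00, centroid at (80.00, 145.00).
top flange: A = 100 × 28 = 2800.00, centroid at (80.00, 284.00).
ΣA = 9000.00 in², ΣAX̄ = 720000.00 in³, ΣAȲ = 1262200.00 in³.
X̄ = 720000.00/9000.00 = 80.00 in; Ȳ = 1262200.00/9000.00 = 140.24 in.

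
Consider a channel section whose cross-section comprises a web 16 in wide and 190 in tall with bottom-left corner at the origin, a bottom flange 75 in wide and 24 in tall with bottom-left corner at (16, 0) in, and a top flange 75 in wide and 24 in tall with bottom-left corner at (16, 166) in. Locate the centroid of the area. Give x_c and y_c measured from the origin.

web: A = 16 × 190 = 3040.00, centroid at (8.00, 95.00).
bottom flange: A = 75 × 24 = 1800.00, centroid at (53.50, 12.00).
top flange: A = 75 × 24 = 1800.00, centroid at (53.50, 178.00).
ΣA = 6640.00 in², ΣAx_c = 216920.00 in³, ΣAy_c = 630800.00 in³.
x_c = 216920.00/6640.00 = 32.67 in; y_c = 630800.00/6640.00 = 95.00 in.

x_c = 32.67 in, y_c = 95.00 in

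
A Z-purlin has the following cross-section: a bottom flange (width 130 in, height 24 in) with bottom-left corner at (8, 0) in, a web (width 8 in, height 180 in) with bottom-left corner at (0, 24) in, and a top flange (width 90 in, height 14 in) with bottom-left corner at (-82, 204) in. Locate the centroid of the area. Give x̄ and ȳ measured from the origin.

Part | A | x̄ᵢ | ȳᵢ | A·x̄ᵢ | A·ȳᵢ
bottom flange | 3120.00 | 73.00 | 12.00 | 227760.00 | 37440.00
web | 1440.00 | 4.00 | 114.00 | 5760.00 | 164160.00
top flange | 1260.00 | -37.00 | 211.00 | -46620.00 | 265860.00
Σ | 5820.00 |  |  | 186900.00 | 467460.00
x̄ = 186900.00 / 5820.00 = 32.11 in
ȳ = 467460.00 / 5820.00 = 80.32 in

x̄ = 32.11 in, ȳ = 80.32 in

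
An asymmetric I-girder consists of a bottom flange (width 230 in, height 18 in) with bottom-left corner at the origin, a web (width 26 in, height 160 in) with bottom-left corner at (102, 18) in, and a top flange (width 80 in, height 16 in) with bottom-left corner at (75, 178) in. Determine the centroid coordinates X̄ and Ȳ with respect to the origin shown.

Part | A | x̄ᵢ | ȳᵢ | A·x̄ᵢ | A·ȳᵢ
bottom flange | 4140.00 | 115.00 | 9.00 | 476100.00 | 37260.00
web | 4160.00 | 115.00 | 98.00 | 478400.00 | 407680.00
top flange | 1280.00 | 115.00 | 186.00 | 147200.00 | 238080.00
Σ | 9580.00 |  |  | 1101700.00 | 683020.00
X̄ = 1101700.00 / 9580.00 = 115.00 in
Ȳ = 683020.00 / 9580.00 = 71.30 in

X̄ = 115.00 in, Ȳ = 71.30 in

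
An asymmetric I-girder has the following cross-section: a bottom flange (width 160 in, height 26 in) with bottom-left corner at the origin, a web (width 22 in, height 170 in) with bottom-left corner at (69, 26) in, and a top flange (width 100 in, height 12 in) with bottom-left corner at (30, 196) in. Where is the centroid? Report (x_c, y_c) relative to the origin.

x_c = 80.00 in, y_c = 78.20 in

bottom flange: A = 160 × 26 = 4160.00, centroid at (80.00, 13.00).
web: A = 22 × 170 = 3740.00, centroid at (80.00, 111.00).
top flange: A = 100 × 12 = 1200.00, centroid at (80.00, 202.00).
ΣA = 9100.00 in²
ΣAx_c = (4160.00)(80.00) + (3740.00)(80.00) + (1200.00)(80.00) = 728000.00 in³
ΣAy_c = (4160.00)(13.00) + (3740.00)(111.00) + (1200.00)(202.00) = 711620.00 in³
x_c = 728000.00 / 9100.00 = 80.00 in
y_c = 711620.00 / 9100.00 = 78.20 in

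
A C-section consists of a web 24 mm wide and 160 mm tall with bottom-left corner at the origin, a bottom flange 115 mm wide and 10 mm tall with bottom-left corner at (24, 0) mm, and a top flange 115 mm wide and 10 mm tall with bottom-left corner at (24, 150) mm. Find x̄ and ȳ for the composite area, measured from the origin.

web: A = 24 × 160 = 3840.00, centroid at (12.00, 80.00).
bottom flange: A = 115 × 10 = 1150.00, centroid at (81.50, 5.00).
top flange: A = 115 × 10 = 1150.00, centroid at (81.50, 155.00).
ΣA = 6140.00 mm²
ΣAx̄ = (3840.00)(12.00) + (1150.00)(81.50) + (1150.00)(81.50) = 233530.00 mm³
ΣAȳ = (3840.00)(80.00) + (1150.00)(5.00) + (1150.00)(155.00) = 491200.00 mm³
x̄ = 233530.00 / 6140.00 = 38.03 mm
ȳ = 491200.00 / 6140.00 = 80.00 mm

x̄ = 38.03 mm, ȳ = 80.00 mm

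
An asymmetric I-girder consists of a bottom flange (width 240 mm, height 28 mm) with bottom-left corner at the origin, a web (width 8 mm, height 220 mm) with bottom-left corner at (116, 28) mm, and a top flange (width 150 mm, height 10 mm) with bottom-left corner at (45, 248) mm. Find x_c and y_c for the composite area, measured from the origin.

x_c = 120.00 mm, y_c = 71.79 mm

bottom flange: A = 240 × 28 = 6720.00, centroid at (120.00, 14.00).
web: A = 8 × 220 = 1760.00, centroid at (120.00, 138.00).
top flange: A = 150 × 10 = 1500.00, centroid at (120.00, 253.00).
ΣA = 9980.00 mm², ΣAx_c = 1197600.00 mm³, ΣAy_c = 716460.00 mm³.
x_c = 1197600.00/9980.00 = 120.00 mm; y_c = 716460.00/9980.00 = 71.79 mm.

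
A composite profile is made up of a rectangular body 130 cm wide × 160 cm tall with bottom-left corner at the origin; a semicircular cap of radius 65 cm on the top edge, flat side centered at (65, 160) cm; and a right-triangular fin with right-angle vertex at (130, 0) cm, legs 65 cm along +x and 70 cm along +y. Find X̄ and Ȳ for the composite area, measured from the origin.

rectangular body: A = 130 × 160 = 20800.00, centroid at (65.00, 80.00).
semicircular top: A = ½π·65² = 6636.61, centroid at (65.00, 187.59).
triangular fin: A = ½·65·70 = 2275.00, centroid at (151.67, 23.33).
ΣA = 29711.61 cm², ΣAX̄ = 2128421.61 cm³, ΣAȲ = 2962024.98 cm³.
X̄ = 2128421.61/29711.61 = 71.64 cm; Ȳ = 2962024.98/29711.61 = 99.69 cm.

X̄ = 71.64 cm, Ȳ = 99.69 cm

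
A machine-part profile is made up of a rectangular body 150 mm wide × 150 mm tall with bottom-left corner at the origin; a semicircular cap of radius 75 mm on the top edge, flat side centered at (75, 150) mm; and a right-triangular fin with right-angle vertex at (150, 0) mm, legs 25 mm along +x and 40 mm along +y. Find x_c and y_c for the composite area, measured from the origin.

x_c = 76.31 mm, y_c = 103.68 mm

rectangular body: A = 150 × 150 = 22500.00, centroid at (75.00, 75.00).
semicircular top: A = ½π·75² = 8835.73, centroid at (75.00, 181.83).
triangular fin: A = ½·25·40 = 500.00, centroid at (158.33, 13.33).
ΣA = 31835.73 mm²
ΣAx_c = (22500.00)(75.00) + (8835.73)(75.00) + (500.00)(158.33) = 2429346.37 mm³
ΣAy_c = (22500.00)(75.00) + (8835.73)(181.83) + (500.00)(13.33) = 3300776.07 mm³
x_c = 2429346.37 / 31835.73 = 76.31 mm
y_c = 3300776.07 / 31835.73 = 103.68 mm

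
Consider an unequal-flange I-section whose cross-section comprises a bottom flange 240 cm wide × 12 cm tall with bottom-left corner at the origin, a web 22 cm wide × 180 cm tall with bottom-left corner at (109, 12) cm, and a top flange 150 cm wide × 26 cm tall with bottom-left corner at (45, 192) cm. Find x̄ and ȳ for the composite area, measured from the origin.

x̄ = 120.00 cm, ȳ = 113.66 cm

bottom flange: A = 240 × 12 = 2880.00, centroid at (120.00, 6.00).
web: A = 22 × 180 = 3960.00, centroid at (120.00, 102.00).
top flange: A = 150 × 26 = 3900.00, centroid at (120.00, 205.00).
ΣA = 10740.00 cm², ΣAx̄ = 1288800.00 cm³, ΣAȳ = 1220700.00 cm³.
x̄ = 1288800.00/10740.00 = 120.00 cm; ȳ = 1220700.00/10740.00 = 113.66 cm.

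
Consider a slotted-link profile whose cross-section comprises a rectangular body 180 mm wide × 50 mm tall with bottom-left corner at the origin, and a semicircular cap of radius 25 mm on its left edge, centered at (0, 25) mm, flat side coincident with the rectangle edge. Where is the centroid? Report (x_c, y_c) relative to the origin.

x_c = 80.10 mm, y_c = 25.00 mm

rectangular body: A = 180 × 50 = 9000.00, centroid at (90.00, 25.00).
semicircular end: A = ½π·25² = 981.75, centroid at (-10.61, 25.00).
ΣA = 9981.75 mm², ΣAx_c = 799583.33 mm³, ΣAy_c = 249543.69 mm³.
x_c = 799583.33/9981.75 = 80.10 mm; y_c = 249543.69/9981.75 = 25.00 mm.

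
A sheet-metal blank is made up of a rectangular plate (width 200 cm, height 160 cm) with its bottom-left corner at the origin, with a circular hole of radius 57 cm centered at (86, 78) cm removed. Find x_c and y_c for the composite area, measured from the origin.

Part | A | x̄ᵢ | ȳᵢ | A·x̄ᵢ | A·ȳᵢ
plate | 32000.00 | 100.00 | 80.00 | 3200000.00 | 2560000.00
hole | -10207.03 | 86.00 | 78.00 | -877804.97 | -796148.69
Σ | 21792.97 |  |  | 2322195.03 | 1763851.31
x_c = 2322195.03 / 21792.97 = 106.56 cm
y_c = 1763851.31 / 21792.97 = 80.94 cm

x_c = 106.56 cm, y_c = 80.94 cm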